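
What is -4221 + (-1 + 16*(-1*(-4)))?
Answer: -4158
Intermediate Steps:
-4221 + (-1 + 16*(-1*(-4))) = -4221 + (-1 + 16*4) = -4221 + (-1 + 64) = -4221 + 63 = -4158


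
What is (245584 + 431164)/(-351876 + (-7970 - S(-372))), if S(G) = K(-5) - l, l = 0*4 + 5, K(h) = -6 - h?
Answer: -169187/89960 ≈ -1.8807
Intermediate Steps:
l = 5 (l = 0 + 5 = 5)
S(G) = -6 (S(G) = (-6 - 1*(-5)) - 1*5 = (-6 + 5) - 5 = -1 - 5 = -6)
(245584 + 431164)/(-351876 + (-7970 - S(-372))) = (245584 + 431164)/(-351876 + (-7970 - 1*(-6))) = 676748/(-351876 + (-7970 + 6)) = 676748/(-351876 - 7964) = 676748/(-359840) = 676748*(-1/359840) = -169187/89960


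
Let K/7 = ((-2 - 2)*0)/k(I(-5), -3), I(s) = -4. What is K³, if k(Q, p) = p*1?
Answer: 0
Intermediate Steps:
k(Q, p) = p
K = 0 (K = 7*(((-2 - 2)*0)/(-3)) = 7*(-4*0*(-⅓)) = 7*(0*(-⅓)) = 7*0 = 0)
K³ = 0³ = 0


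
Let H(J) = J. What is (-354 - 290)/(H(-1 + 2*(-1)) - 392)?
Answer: 644/395 ≈ 1.6304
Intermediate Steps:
(-354 - 290)/(H(-1 + 2*(-1)) - 392) = (-354 - 290)/((-1 + 2*(-1)) - 392) = -644/((-1 - 2) - 392) = -644/(-3 - 392) = -644/(-395) = -644*(-1/395) = 644/395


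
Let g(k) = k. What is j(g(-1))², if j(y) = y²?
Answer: 1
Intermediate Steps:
j(g(-1))² = ((-1)²)² = 1² = 1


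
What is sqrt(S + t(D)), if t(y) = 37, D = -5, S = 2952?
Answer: 7*sqrt(61) ≈ 54.672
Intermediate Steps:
sqrt(S + t(D)) = sqrt(2952 + 37) = sqrt(2989) = 7*sqrt(61)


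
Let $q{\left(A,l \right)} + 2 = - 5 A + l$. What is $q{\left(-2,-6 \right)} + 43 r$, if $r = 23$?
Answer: $991$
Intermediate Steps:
$q{\left(A,l \right)} = -2 + l - 5 A$ ($q{\left(A,l \right)} = -2 - \left(- l + 5 A\right) = -2 + l - 5 A$)
$q{\left(-2,-6 \right)} + 43 r = \left(-2 - 6 - -10\right) + 43 \cdot 23 = \left(-2 - 6 + 10\right) + 989 = 2 + 989 = 991$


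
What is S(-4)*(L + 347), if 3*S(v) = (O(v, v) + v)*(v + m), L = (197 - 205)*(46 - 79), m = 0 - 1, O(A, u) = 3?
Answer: 3055/3 ≈ 1018.3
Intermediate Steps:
m = -1
L = 264 (L = -8*(-33) = 264)
S(v) = (-1 + v)*(3 + v)/3 (S(v) = ((3 + v)*(v - 1))/3 = ((3 + v)*(-1 + v))/3 = ((-1 + v)*(3 + v))/3 = (-1 + v)*(3 + v)/3)
S(-4)*(L + 347) = (-1 + (1/3)*(-4)**2 + (2/3)*(-4))*(264 + 347) = (-1 + (1/3)*16 - 8/3)*611 = (-1 + 16/3 - 8/3)*611 = (5/3)*611 = 3055/3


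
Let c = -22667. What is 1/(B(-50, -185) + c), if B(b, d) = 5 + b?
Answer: -1/22712 ≈ -4.4030e-5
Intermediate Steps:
1/(B(-50, -185) + c) = 1/((5 - 50) - 22667) = 1/(-45 - 22667) = 1/(-22712) = -1/22712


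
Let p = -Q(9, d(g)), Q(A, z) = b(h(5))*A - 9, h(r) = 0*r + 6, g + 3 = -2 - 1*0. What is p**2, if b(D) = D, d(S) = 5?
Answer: 2025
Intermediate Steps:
g = -5 (g = -3 + (-2 - 1*0) = -3 + (-2 + 0) = -3 - 2 = -5)
h(r) = 6 (h(r) = 0 + 6 = 6)
Q(A, z) = -9 + 6*A (Q(A, z) = 6*A - 9 = -9 + 6*A)
p = -45 (p = -(-9 + 6*9) = -(-9 + 54) = -1*45 = -45)
p**2 = (-45)**2 = 2025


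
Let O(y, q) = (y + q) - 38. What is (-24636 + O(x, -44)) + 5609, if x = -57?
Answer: -19166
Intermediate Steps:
O(y, q) = -38 + q + y (O(y, q) = (q + y) - 38 = -38 + q + y)
(-24636 + O(x, -44)) + 5609 = (-24636 + (-38 - 44 - 57)) + 5609 = (-24636 - 139) + 5609 = -24775 + 5609 = -19166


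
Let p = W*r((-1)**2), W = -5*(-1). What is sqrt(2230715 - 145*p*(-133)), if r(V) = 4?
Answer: sqrt(2616415) ≈ 1617.5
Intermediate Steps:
W = 5
p = 20 (p = 5*4 = 20)
sqrt(2230715 - 145*p*(-133)) = sqrt(2230715 - 145*20*(-133)) = sqrt(2230715 - 2900*(-133)) = sqrt(2230715 + 385700) = sqrt(2616415)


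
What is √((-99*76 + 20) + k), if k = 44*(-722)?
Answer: 2*I*√9818 ≈ 198.17*I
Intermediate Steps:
k = -31768
√((-99*76 + 20) + k) = √((-99*76 + 20) - 31768) = √((-7524 + 20) - 31768) = √(-7504 - 31768) = √(-39272) = 2*I*√9818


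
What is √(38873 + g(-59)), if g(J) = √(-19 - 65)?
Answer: √(38873 + 2*I*√21) ≈ 197.16 + 0.023*I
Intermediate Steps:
g(J) = 2*I*√21 (g(J) = √(-84) = 2*I*√21)
√(38873 + g(-59)) = √(38873 + 2*I*√21)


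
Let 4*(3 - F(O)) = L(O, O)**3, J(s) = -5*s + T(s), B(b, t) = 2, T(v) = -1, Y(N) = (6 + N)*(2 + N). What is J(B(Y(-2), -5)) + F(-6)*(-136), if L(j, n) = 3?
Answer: 499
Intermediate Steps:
Y(N) = (2 + N)*(6 + N)
J(s) = -1 - 5*s (J(s) = -5*s - 1 = -1 - 5*s)
F(O) = -15/4 (F(O) = 3 - 1/4*3**3 = 3 - 1/4*27 = 3 - 27/4 = -15/4)
J(B(Y(-2), -5)) + F(-6)*(-136) = (-1 - 5*2) - 15/4*(-136) = (-1 - 10) + 510 = -11 + 510 = 499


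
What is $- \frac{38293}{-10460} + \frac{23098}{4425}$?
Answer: $\frac{82210321}{9257100} \approx 8.8808$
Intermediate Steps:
$- \frac{38293}{-10460} + \frac{23098}{4425} = \left(-38293\right) \left(- \frac{1}{10460}\right) + 23098 \cdot \frac{1}{4425} = \frac{38293}{10460} + \frac{23098}{4425} = \frac{82210321}{9257100}$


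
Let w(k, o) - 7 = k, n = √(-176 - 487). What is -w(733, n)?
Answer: -740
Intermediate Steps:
n = I*√663 (n = √(-663) = I*√663 ≈ 25.749*I)
w(k, o) = 7 + k
-w(733, n) = -(7 + 733) = -1*740 = -740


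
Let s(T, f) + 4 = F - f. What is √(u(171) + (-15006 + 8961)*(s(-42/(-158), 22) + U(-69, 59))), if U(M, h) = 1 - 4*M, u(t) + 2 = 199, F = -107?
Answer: I*√870283 ≈ 932.89*I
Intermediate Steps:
u(t) = 197 (u(t) = -2 + 199 = 197)
s(T, f) = -111 - f (s(T, f) = -4 + (-107 - f) = -111 - f)
√(u(171) + (-15006 + 8961)*(s(-42/(-158), 22) + U(-69, 59))) = √(197 + (-15006 + 8961)*((-111 - 1*22) + (1 - 4*(-69)))) = √(197 - 6045*((-111 - 22) + (1 + 276))) = √(197 - 6045*(-133 + 277)) = √(197 - 6045*144) = √(197 - 870480) = √(-870283) = I*√870283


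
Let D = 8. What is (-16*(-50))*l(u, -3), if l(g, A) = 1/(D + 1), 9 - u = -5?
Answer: 800/9 ≈ 88.889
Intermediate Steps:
u = 14 (u = 9 - 1*(-5) = 9 + 5 = 14)
l(g, A) = ⅑ (l(g, A) = 1/(8 + 1) = 1/9 = ⅑)
(-16*(-50))*l(u, -3) = -16*(-50)*(⅑) = 800*(⅑) = 800/9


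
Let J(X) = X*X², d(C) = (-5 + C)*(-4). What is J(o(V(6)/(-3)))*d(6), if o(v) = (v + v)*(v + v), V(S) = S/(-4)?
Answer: -4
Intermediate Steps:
V(S) = -S/4 (V(S) = S*(-¼) = -S/4)
o(v) = 4*v² (o(v) = (2*v)*(2*v) = 4*v²)
d(C) = 20 - 4*C
J(X) = X³
J(o(V(6)/(-3)))*d(6) = (4*(-¼*6/(-3))²)³*(20 - 4*6) = (4*(-3/2*(-⅓))²)³*(20 - 24) = (4*(½)²)³*(-4) = (4*(¼))³*(-4) = 1³*(-4) = 1*(-4) = -4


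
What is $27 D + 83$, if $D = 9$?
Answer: $326$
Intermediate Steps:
$27 D + 83 = 27 \cdot 9 + 83 = 243 + 83 = 326$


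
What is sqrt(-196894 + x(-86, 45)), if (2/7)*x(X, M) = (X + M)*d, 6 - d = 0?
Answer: I*sqrt(197755) ≈ 444.7*I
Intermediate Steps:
d = 6 (d = 6 - 1*0 = 6 + 0 = 6)
x(X, M) = 21*M + 21*X (x(X, M) = 7*((X + M)*6)/2 = 7*((M + X)*6)/2 = 7*(6*M + 6*X)/2 = 21*M + 21*X)
sqrt(-196894 + x(-86, 45)) = sqrt(-196894 + (21*45 + 21*(-86))) = sqrt(-196894 + (945 - 1806)) = sqrt(-196894 - 861) = sqrt(-197755) = I*sqrt(197755)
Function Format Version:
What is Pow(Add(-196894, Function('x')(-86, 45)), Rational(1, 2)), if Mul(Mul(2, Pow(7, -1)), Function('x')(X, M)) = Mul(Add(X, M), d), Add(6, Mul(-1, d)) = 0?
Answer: Mul(I, Pow(197755, Rational(1, 2))) ≈ Mul(444.70, I)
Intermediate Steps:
d = 6 (d = Add(6, Mul(-1, 0)) = Add(6, 0) = 6)
Function('x')(X, M) = Add(Mul(21, M), Mul(21, X)) (Function('x')(X, M) = Mul(Rational(7, 2), Mul(Add(X, M), 6)) = Mul(Rational(7, 2), Mul(Add(M, X), 6)) = Mul(Rational(7, 2), Add(Mul(6, M), Mul(6, X))) = Add(Mul(21, M), Mul(21, X)))
Pow(Add(-196894, Function('x')(-86, 45)), Rational(1, 2)) = Pow(Add(-196894, Add(Mul(21, 45), Mul(21, -86))), Rational(1, 2)) = Pow(Add(-196894, Add(945, -1806)), Rational(1, 2)) = Pow(Add(-196894, -861), Rational(1, 2)) = Pow(-197755, Rational(1, 2)) = Mul(I, Pow(197755, Rational(1, 2)))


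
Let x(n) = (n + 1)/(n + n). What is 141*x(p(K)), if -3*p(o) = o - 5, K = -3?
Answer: 1551/16 ≈ 96.938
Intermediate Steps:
p(o) = 5/3 - o/3 (p(o) = -(o - 5)/3 = -(-5 + o)/3 = 5/3 - o/3)
x(n) = (1 + n)/(2*n) (x(n) = (1 + n)/((2*n)) = (1 + n)*(1/(2*n)) = (1 + n)/(2*n))
141*x(p(K)) = 141*((1 + (5/3 - ⅓*(-3)))/(2*(5/3 - ⅓*(-3)))) = 141*((1 + (5/3 + 1))/(2*(5/3 + 1))) = 141*((1 + 8/3)/(2*(8/3))) = 141*((½)*(3/8)*(11/3)) = 141*(11/16) = 1551/16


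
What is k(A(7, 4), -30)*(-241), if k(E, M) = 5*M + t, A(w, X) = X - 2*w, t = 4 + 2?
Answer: 34704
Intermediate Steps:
t = 6
k(E, M) = 6 + 5*M (k(E, M) = 5*M + 6 = 6 + 5*M)
k(A(7, 4), -30)*(-241) = (6 + 5*(-30))*(-241) = (6 - 150)*(-241) = -144*(-241) = 34704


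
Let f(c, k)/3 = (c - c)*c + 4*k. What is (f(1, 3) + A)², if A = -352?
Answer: 99856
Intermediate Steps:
f(c, k) = 12*k (f(c, k) = 3*((c - c)*c + 4*k) = 3*(0*c + 4*k) = 3*(0 + 4*k) = 3*(4*k) = 12*k)
(f(1, 3) + A)² = (12*3 - 352)² = (36 - 352)² = (-316)² = 99856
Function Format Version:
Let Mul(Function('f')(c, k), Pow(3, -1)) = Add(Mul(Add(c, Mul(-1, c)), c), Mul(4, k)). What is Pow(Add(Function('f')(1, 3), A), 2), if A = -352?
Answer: 99856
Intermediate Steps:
Function('f')(c, k) = Mul(12, k) (Function('f')(c, k) = Mul(3, Add(Mul(Add(c, Mul(-1, c)), c), Mul(4, k))) = Mul(3, Add(Mul(0, c), Mul(4, k))) = Mul(3, Add(0, Mul(4, k))) = Mul(3, Mul(4, k)) = Mul(12, k))
Pow(Add(Function('f')(1, 3), A), 2) = Pow(Add(Mul(12, 3), -352), 2) = Pow(Add(36, -352), 2) = Pow(-316, 2) = 99856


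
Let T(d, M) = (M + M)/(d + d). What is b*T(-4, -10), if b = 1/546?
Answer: 5/1092 ≈ 0.0045788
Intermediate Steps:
b = 1/546 ≈ 0.0018315
T(d, M) = M/d (T(d, M) = (2*M)/((2*d)) = (2*M)*(1/(2*d)) = M/d)
b*T(-4, -10) = (-10/(-4))/546 = (-10*(-1/4))/546 = (1/546)*(5/2) = 5/1092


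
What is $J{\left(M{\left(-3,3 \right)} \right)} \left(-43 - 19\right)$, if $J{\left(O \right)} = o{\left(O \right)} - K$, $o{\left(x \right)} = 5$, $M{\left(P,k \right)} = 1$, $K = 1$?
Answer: $-248$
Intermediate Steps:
$J{\left(O \right)} = 4$ ($J{\left(O \right)} = 5 - 1 = 4$)
$J{\left(M{\left(-3,3 \right)} \right)} \left(-43 - 19\right) = 4 \left(-43 - 19\right) = 4 \left(-62\right) = -248$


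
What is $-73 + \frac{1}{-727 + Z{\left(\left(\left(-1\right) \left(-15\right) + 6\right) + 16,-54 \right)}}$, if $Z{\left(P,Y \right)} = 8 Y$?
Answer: $- \frac{84608}{1159} \approx -73.001$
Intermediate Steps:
$-73 + \frac{1}{-727 + Z{\left(\left(\left(-1\right) \left(-15\right) + 6\right) + 16,-54 \right)}} = -73 + \frac{1}{-727 + 8 \left(-54\right)} = -73 + \frac{1}{-727 - 432} = -73 + \frac{1}{-1159} = -73 - \frac{1}{1159} = - \frac{84608}{1159}$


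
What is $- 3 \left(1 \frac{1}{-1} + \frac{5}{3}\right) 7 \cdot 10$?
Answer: $-140$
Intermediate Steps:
$- 3 \left(1 \frac{1}{-1} + \frac{5}{3}\right) 7 \cdot 10 = - 3 \left(1 \left(-1\right) + 5 \cdot \frac{1}{3}\right) 7 \cdot 10 = - 3 \left(-1 + \frac{5}{3}\right) 7 \cdot 10 = - 3 \cdot \frac{2}{3} \cdot 7 \cdot 10 = - 3 \cdot \frac{14}{3} \cdot 10 = \left(-3\right) \frac{140}{3} = -140$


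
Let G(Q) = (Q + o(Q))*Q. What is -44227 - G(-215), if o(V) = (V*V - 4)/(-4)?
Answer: -10299323/4 ≈ -2.5748e+6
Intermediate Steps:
o(V) = 1 - V**2/4 (o(V) = (V**2 - 4)*(-1/4) = (-4 + V**2)*(-1/4) = 1 - V**2/4)
G(Q) = Q*(1 + Q - Q**2/4) (G(Q) = (Q + (1 - Q**2/4))*Q = (1 + Q - Q**2/4)*Q = Q*(1 + Q - Q**2/4))
-44227 - G(-215) = -44227 - (-215)*(1 - 215 - 1/4*(-215)**2) = -44227 - (-215)*(1 - 215 - 1/4*46225) = -44227 - (-215)*(1 - 215 - 46225/4) = -44227 - (-215)*(-47081)/4 = -44227 - 1*10122415/4 = -44227 - 10122415/4 = -10299323/4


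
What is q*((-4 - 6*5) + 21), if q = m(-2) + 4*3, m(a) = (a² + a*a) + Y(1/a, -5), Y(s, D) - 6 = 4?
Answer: -390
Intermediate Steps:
Y(s, D) = 10 (Y(s, D) = 6 + 4 = 10)
m(a) = 10 + 2*a² (m(a) = (a² + a*a) + 10 = (a² + a²) + 10 = 2*a² + 10 = 10 + 2*a²)
q = 30 (q = (10 + 2*(-2)²) + 4*3 = (10 + 2*4) + 12 = (10 + 8) + 12 = 18 + 12 = 30)
q*((-4 - 6*5) + 21) = 30*((-4 - 6*5) + 21) = 30*((-4 - 30) + 21) = 30*(-34 + 21) = 30*(-13) = -390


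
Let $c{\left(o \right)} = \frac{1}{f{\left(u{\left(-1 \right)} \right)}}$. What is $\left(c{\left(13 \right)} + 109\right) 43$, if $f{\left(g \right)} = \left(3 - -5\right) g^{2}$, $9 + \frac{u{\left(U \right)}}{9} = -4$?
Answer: $\frac{513282787}{109512} \approx 4687.0$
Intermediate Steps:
$u{\left(U \right)} = -117$ ($u{\left(U \right)} = -81 + 9 \left(-4\right) = -81 - 36 = -117$)
$f{\left(g \right)} = 8 g^{2}$ ($f{\left(g \right)} = \left(3 + 5\right) g^{2} = 8 g^{2}$)
$c{\left(o \right)} = \frac{1}{109512}$ ($c{\left(o \right)} = \frac{1}{8 \left(-117\right)^{2}} = \frac{1}{8 \cdot 13689} = \frac{1}{109512}$)
$\left(c{\left(13 \right)} + 109\right) 43 = \left(\frac{1}{109512} + 109\right) 43 = \frac{11936809}{109512} \cdot 43 = \frac{513282787}{109512}$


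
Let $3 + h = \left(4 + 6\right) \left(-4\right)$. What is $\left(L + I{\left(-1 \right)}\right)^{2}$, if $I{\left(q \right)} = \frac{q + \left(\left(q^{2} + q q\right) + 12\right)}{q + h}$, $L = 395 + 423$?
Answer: $\frac{1294488441}{1936} \approx 6.6864 \cdot 10^{5}$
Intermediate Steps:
$h = -43$ ($h = -3 + \left(4 + 6\right) \left(-4\right) = -3 + 10 \left(-4\right) = -3 - 40 = -43$)
$L = 818$
$I{\left(q \right)} = \frac{12 + q + 2 q^{2}}{-43 + q}$ ($I{\left(q \right)} = \frac{q + \left(\left(q^{2} + q q\right) + 12\right)}{q - 43} = \frac{q + \left(\left(q^{2} + q^{2}\right) + 12\right)}{-43 + q} = \frac{q + \left(2 q^{2} + 12\right)}{-43 + q} = \frac{q + \left(12 + 2 q^{2}\right)}{-43 + q} = \frac{12 + q + 2 q^{2}}{-43 + q}$)
$\left(L + I{\left(-1 \right)}\right)^{2} = \left(818 + \frac{12 - 1 + 2 \left(-1\right)^{2}}{-43 - 1}\right)^{2} = \left(818 + \frac{12 - 1 + 2 \cdot 1}{-44}\right)^{2} = \left(818 - \frac{12 - 1 + 2}{44}\right)^{2} = \left(818 - \frac{13}{44}\right)^{2} = \left(\frac{35979}{44}\right)^{2} = \frac{1294488441}{1936}$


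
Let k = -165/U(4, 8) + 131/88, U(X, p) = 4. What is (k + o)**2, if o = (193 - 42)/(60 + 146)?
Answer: 125141185009/82156096 ≈ 1523.2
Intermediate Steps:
o = 151/206 ≈ 0.73301
k = -3499/88 (k = -165/4 + 131/88 = -3499/88 ≈ -39.761)
(k + o)**2 = (-3499/88 + 151/206)**2 = (-353753/9064)**2 = 125141185009/82156096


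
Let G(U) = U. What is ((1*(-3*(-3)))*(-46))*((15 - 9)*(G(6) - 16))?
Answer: 24840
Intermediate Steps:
((1*(-3*(-3)))*(-46))*((15 - 9)*(G(6) - 16)) = ((1*(-3*(-3)))*(-46))*((15 - 9)*(6 - 16)) = ((1*9)*(-46))*(6*(-10)) = (9*(-46))*(-60) = -414*(-60) = 24840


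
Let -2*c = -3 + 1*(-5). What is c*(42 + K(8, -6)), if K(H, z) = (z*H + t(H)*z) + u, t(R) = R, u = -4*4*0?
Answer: -216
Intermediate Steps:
u = 0 (u = -16*0 = 0)
c = 4 (c = -(-3 + 1*(-5))/2 = -(-3 - 5)/2 = -½*(-8) = 4)
K(H, z) = 2*H*z (K(H, z) = (z*H + H*z) + 0 = (H*z + H*z) + 0 = 2*H*z + 0 = 2*H*z)
c*(42 + K(8, -6)) = 4*(42 + 2*8*(-6)) = 4*(42 - 96) = 4*(-54) = -216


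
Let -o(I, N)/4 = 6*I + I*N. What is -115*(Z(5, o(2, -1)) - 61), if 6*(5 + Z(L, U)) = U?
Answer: 25070/3 ≈ 8356.7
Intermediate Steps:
o(I, N) = -24*I - 4*I*N (o(I, N) = -4*(6*I + I*N) = -24*I - 4*I*N)
Z(L, U) = -5 + U/6
-115*(Z(5, o(2, -1)) - 61) = -115*((-5 + (-4*2*(6 - 1))/6) - 61) = -115*((-5 + (-4*2*5)/6) - 61) = -115*((-5 + (⅙)*(-40)) - 61) = -115*((-5 - 20/3) - 61) = -115*(-35/3 - 61) = -115*(-218/3) = 25070/3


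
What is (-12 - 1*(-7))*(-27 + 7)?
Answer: 100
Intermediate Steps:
(-12 - 1*(-7))*(-27 + 7) = (-12 + 7)*(-20) = -5*(-20) = 100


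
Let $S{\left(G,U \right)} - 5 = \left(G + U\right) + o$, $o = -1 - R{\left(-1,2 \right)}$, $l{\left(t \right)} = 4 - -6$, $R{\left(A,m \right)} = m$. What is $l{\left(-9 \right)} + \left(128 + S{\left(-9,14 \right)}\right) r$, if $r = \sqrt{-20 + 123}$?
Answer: $10 + 135 \sqrt{103} \approx 1380.1$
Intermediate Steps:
$l{\left(t \right)} = 10$ ($l{\left(t \right)} = 4 + 6 = 10$)
$o = -3$ ($o = -1 - 2 = -3$)
$r = \sqrt{103} \approx 10.149$
$S{\left(G,U \right)} = 2 + G + U$ ($S{\left(G,U \right)} = 5 - \left(3 - G - U\right) = 5 + \left(-3 + G + U\right) = 2 + G + U$)
$l{\left(-9 \right)} + \left(128 + S{\left(-9,14 \right)}\right) r = 10 + \left(128 + \left(2 - 9 + 14\right)\right) \sqrt{103} = 10 + \left(128 + 7\right) \sqrt{103} = 10 + 135 \sqrt{103}$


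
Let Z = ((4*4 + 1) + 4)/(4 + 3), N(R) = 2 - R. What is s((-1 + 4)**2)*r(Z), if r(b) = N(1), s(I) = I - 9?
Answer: 0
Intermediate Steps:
s(I) = -9 + I
Z = 3 (Z = ((16 + 1) + 4)/7 = (17 + 4)*(1/7) = 21*(1/7) = 3)
r(b) = 1 (r(b) = 2 - 1*1 = 2 - 1 = 1)
s((-1 + 4)**2)*r(Z) = (-9 + (-1 + 4)**2)*1 = (-9 + 3**2)*1 = (-9 + 9)*1 = 0*1 = 0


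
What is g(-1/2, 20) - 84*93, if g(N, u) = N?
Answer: -15625/2 ≈ -7812.5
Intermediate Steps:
g(-1/2, 20) - 84*93 = -1/2 - 84*93 = -1*½ - 7812 = -½ - 7812 = -15625/2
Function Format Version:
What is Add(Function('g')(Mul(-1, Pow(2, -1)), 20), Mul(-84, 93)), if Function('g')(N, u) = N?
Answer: Rational(-15625, 2) ≈ -7812.5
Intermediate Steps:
Add(Function('g')(Mul(-1, Pow(2, -1)), 20), Mul(-84, 93)) = Add(Mul(-1, Pow(2, -1)), Mul(-84, 93)) = Add(Mul(-1, Rational(1, 2)), -7812) = Add(Rational(-1, 2), -7812) = Rational(-15625, 2)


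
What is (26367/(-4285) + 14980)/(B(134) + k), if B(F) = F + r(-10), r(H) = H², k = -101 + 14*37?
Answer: 64162933/2789535 ≈ 23.001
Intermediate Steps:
k = 417 (k = -101 + 518 = 417)
B(F) = 100 + F (B(F) = F + (-10)² = F + 100 = 100 + F)
(26367/(-4285) + 14980)/(B(134) + k) = (26367/(-4285) + 14980)/((100 + 134) + 417) = (26367*(-1/4285) + 14980)/(234 + 417) = (-26367/4285 + 14980)/651 = (64162933/4285)*(1/651) = 64162933/2789535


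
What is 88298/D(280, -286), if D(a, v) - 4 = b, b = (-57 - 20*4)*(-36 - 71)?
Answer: 88298/14663 ≈ 6.0218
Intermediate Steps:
b = 14659 (b = (-57 - 80)*(-107) = -137*(-107) = 14659)
D(a, v) = 14663 (D(a, v) = 4 + 14659 = 14663)
88298/D(280, -286) = 88298/14663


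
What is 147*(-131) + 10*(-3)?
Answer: -19287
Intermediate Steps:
147*(-131) + 10*(-3) = -19257 - 30 = -19287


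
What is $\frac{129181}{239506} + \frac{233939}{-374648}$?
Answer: $- \frac{3816195423}{44865221944} \approx -0.085059$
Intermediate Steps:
$\frac{129181}{239506} + \frac{233939}{-374648} = 129181 \cdot \frac{1}{239506} + 233939 \left(- \frac{1}{374648}\right) = \frac{129181}{239506} - \frac{233939}{374648} = - \frac{3816195423}{44865221944}$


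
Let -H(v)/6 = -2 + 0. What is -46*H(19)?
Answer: -552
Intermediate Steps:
H(v) = 12 (H(v) = -6*(-2 + 0) = -6*(-2) = 12)
-46*H(19) = -46*12 = -552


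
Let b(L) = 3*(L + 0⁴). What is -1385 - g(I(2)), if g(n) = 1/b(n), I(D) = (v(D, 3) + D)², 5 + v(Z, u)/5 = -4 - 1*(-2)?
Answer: -4524796/3267 ≈ -1385.0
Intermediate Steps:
b(L) = 3*L (b(L) = 3*(L + 0) = 3*L)
v(Z, u) = -35 (v(Z, u) = -25 + 5*(-4 - 1*(-2)) = -25 + 5*(-4 + 2) = -25 + 5*(-2) = -25 - 10 = -35)
I(D) = (-35 + D)²
g(n) = 1/(3*n)
-1385 - g(I(2)) = -1385 - 1/(3*((-35 + 2)²)) = -1385 - 1/(3*((-33)²)) = -1385 - 1/(3*1089) = -1385 - 1*1/3267 = -1385 - 1/3267 = -4524796/3267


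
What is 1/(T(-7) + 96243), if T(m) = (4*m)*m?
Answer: 1/96439 ≈ 1.0369e-5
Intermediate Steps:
T(m) = 4*m²
1/(T(-7) + 96243) = 1/(4*(-7)² + 96243) = 1/(4*49 + 96243) = 1/(196 + 96243) = 1/96439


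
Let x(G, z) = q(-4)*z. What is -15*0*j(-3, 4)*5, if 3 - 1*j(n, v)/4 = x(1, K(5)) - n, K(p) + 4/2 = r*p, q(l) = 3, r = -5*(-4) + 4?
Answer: 0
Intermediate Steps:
r = 24 (r = 20 + 4 = 24)
K(p) = -2 + 24*p
x(G, z) = 3*z
j(n, v) = -1404 + 4*n (j(n, v) = 12 - 4*(3*(-2 + 24*5) - n) = 12 - 4*(3*(-2 + 120) - n) = 12 - 4*(3*118 - n) = 12 - 4*(354 - n) = 12 + (-1416 + 4*n) = -1404 + 4*n)
-15*0*j(-3, 4)*5 = -15*0*(-1404 + 4*(-3))*5 = -15*0*(-1404 - 12)*5 = -15*0*(-1416)*5 = -0*5 = -15*0 = 0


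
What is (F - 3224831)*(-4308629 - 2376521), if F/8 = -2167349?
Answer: 137470904298450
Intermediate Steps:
F = -17338792 (F = 8*(-2167349) = -17338792)
(F - 3224831)*(-4308629 - 2376521) = (-17338792 - 3224831)*(-4308629 - 2376521) = -20563623*(-6685150) = 137470904298450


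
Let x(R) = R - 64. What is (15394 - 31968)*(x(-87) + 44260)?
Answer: -731062566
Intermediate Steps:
x(R) = -64 + R
(15394 - 31968)*(x(-87) + 44260) = (15394 - 31968)*((-64 - 87) + 44260) = -16574*(-151 + 44260) = -16574*44109 = -731062566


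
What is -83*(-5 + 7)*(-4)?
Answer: 664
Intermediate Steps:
-83*(-5 + 7)*(-4) = -166*(-4) = -83*(-8) = 664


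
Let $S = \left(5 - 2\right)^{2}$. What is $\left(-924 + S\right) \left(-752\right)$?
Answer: $688080$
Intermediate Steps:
$S = 9$ ($S = 3^{2} = 9$)
$\left(-924 + S\right) \left(-752\right) = \left(-924 + 9\right) \left(-752\right) = \left(-915\right) \left(-752\right) = 688080$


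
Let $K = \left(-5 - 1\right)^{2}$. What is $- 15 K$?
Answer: $-540$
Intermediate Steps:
$K = 36$ ($K = \left(-6\right)^{2} = 36$)
$- 15 K = \left(-15\right) 36 = -540$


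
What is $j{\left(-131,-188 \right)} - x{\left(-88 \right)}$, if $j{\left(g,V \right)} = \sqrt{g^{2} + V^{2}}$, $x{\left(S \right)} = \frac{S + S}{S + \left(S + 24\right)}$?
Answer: $- \frac{22}{19} + \sqrt{52505} \approx 227.98$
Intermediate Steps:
$x{\left(S \right)} = \frac{2 S}{24 + 2 S}$ ($x{\left(S \right)} = \frac{2 S}{S + \left(24 + S\right)} = \frac{2 S}{24 + 2 S}$)
$j{\left(g,V \right)} = \sqrt{V^{2} + g^{2}}$
$j{\left(-131,-188 \right)} - x{\left(-88 \right)} = \sqrt{\left(-188\right)^{2} + \left(-131\right)^{2}} - - \frac{88}{12 - 88} = \sqrt{35344 + 17161} - - \frac{88}{-76} = \sqrt{52505} - \left(-88\right) \left(- \frac{1}{76}\right) = \sqrt{52505} - \frac{22}{19} = - \frac{22}{19} + \sqrt{52505}$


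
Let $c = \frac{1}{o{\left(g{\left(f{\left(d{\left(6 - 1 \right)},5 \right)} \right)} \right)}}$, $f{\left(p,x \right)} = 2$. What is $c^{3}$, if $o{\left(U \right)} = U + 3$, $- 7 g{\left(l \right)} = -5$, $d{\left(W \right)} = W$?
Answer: $\frac{343}{17576} \approx 0.019515$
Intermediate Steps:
$g{\left(l \right)} = \frac{5}{7}$ ($g{\left(l \right)} = \left(- \frac{1}{7}\right) \left(-5\right) = \frac{5}{7}$)
$o{\left(U \right)} = 3 + U$
$c = \frac{7}{26}$ ($c = \frac{1}{3 + \frac{5}{7}} = \frac{1}{\frac{26}{7}} = \frac{7}{26} \approx 0.26923$)
$c^{3} = \left(\frac{7}{26}\right)^{3} = \frac{343}{17576}$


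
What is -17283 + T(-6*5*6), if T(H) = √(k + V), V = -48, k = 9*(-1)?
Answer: -17283 + I*√57 ≈ -17283.0 + 7.5498*I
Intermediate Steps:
k = -9
T(H) = I*√57 (T(H) = √(-9 - 48) = √(-57) = I*√57)
-17283 + T(-6*5*6) = -17283 + I*√57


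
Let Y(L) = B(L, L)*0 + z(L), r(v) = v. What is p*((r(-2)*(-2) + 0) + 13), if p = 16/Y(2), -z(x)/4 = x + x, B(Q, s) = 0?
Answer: -17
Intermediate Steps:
z(x) = -8*x (z(x) = -4*(x + x) = -8*x)
Y(L) = -8*L (Y(L) = 0*0 - 8*L = 0 - 8*L = -8*L)
p = -1 (p = 16/((-8*2)) = 16/(-16) = 16*(-1/16) = -1)
p*((r(-2)*(-2) + 0) + 13) = -((-2*(-2) + 0) + 13) = -((4 + 0) + 13) = -(4 + 13) = -1*17 = -17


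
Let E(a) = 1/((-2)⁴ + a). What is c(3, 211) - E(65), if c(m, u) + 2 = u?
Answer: 16928/81 ≈ 208.99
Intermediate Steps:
c(m, u) = -2 + u
E(a) = 1/(16 + a)
c(3, 211) - E(65) = (-2 + 211) - 1/(16 + 65) = 209 - 1/81 = 16928/81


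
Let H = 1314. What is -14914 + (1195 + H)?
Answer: -12405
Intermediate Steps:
-14914 + (1195 + H) = -14914 + (1195 + 1314) = -14914 + 2509 = -12405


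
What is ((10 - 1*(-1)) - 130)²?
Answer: 14161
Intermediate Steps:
((10 - 1*(-1)) - 130)² = ((10 + 1) - 130)² = (11 - 130)² = (-119)² = 14161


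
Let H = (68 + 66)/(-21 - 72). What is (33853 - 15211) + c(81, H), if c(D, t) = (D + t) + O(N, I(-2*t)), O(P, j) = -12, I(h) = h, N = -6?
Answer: 1739989/93 ≈ 18710.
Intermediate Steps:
H = -134/93 (H = 134/(-93) = 134*(-1/93) = -134/93 ≈ -1.4409)
c(D, t) = -12 + D + t (c(D, t) = (D + t) - 12 = -12 + D + t)
(33853 - 15211) + c(81, H) = (33853 - 15211) + (-12 + 81 - 134/93) = 18642 + 6283/93 = 1739989/93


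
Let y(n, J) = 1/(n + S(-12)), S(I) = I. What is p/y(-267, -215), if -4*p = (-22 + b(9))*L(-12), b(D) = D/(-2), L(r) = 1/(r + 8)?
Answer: 14787/32 ≈ 462.09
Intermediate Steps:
L(r) = 1/(8 + r)
b(D) = -D/2 (b(D) = D*(-½) = -D/2)
y(n, J) = 1/(-12 + n) (y(n, J) = 1/(n - 12) = 1/(-12 + n))
p = -53/32 (p = -(-22 - ½*9)/(4*(8 - 12)) = -(-22 - 9/2)/(4*(-4)) = -(-53)*(-1)/(8*4) = -¼*53/8 = -53/32 ≈ -1.6563)
p/y(-267, -215) = -53/(32*(1/(-12 - 267))) = -53/(32*(1/(-279))) = -53/(32*(-1/279)) = -53/32*(-279) = 14787/32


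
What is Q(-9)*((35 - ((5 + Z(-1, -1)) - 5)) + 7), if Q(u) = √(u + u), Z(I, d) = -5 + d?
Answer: 144*I*√2 ≈ 203.65*I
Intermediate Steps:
Q(u) = √2*√u (Q(u) = √(2*u) = √2*√u)
Q(-9)*((35 - ((5 + Z(-1, -1)) - 5)) + 7) = (√2*√(-9))*((35 - ((5 + (-5 - 1)) - 5)) + 7) = (√2*(3*I))*((35 - ((5 - 6) - 5)) + 7) = (3*I*√2)*((35 - (-1 - 5)) + 7) = (3*I*√2)*((35 - 1*(-6)) + 7) = (3*I*√2)*((35 + 6) + 7) = (3*I*√2)*(41 + 7) = (3*I*√2)*48 = 144*I*√2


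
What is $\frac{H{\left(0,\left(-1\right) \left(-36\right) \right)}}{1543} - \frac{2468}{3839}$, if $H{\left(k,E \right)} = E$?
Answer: $- \frac{3669920}{5923577} \approx -0.61954$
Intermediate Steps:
$\frac{H{\left(0,\left(-1\right) \left(-36\right) \right)}}{1543} - \frac{2468}{3839} = \frac{\left(-1\right) \left(-36\right)}{1543} - \frac{2468}{3839} = 36 \cdot \frac{1}{1543} - \frac{2468}{3839} = \frac{36}{1543} - \frac{2468}{3839} = - \frac{3669920}{5923577}$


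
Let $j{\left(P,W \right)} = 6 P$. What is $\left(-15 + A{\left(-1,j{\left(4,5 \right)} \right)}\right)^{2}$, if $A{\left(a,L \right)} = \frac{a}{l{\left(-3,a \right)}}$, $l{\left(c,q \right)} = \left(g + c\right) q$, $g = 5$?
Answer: $\frac{841}{4} \approx 210.25$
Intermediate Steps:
$l{\left(c,q \right)} = q \left(5 + c\right)$ ($l{\left(c,q \right)} = \left(5 + c\right) q = q \left(5 + c\right)$)
$A{\left(a,L \right)} = \frac{1}{2}$ ($A{\left(a,L \right)} = \frac{a}{a \left(5 - 3\right)} = \frac{a}{a 2} = \frac{a}{2 a} = a \frac{1}{2 a} = \frac{1}{2}$)
$\left(-15 + A{\left(-1,j{\left(4,5 \right)} \right)}\right)^{2} = \left(-15 + \frac{1}{2}\right)^{2} = \left(- \frac{29}{2}\right)^{2} = \frac{841}{4}$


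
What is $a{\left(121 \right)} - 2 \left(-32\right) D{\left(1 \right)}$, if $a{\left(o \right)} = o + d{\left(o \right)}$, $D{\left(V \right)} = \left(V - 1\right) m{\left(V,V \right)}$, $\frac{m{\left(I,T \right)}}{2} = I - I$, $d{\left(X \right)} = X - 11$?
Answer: $231$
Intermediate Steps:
$d{\left(X \right)} = -11 + X$
$m{\left(I,T \right)} = 0$ ($m{\left(I,T \right)} = 2 \left(I - I\right) = 2 \cdot 0 = 0$)
$D{\left(V \right)} = 0$ ($D{\left(V \right)} = \left(V - 1\right) 0 = \left(-1 + V\right) 0 = 0$)
$a{\left(o \right)} = -11 + 2 o$ ($a{\left(o \right)} = o + \left(-11 + o\right) = -11 + 2 o$)
$a{\left(121 \right)} - 2 \left(-32\right) D{\left(1 \right)} = \left(-11 + 2 \cdot 121\right) - 2 \left(-32\right) 0 = \left(-11 + 242\right) - \left(-64\right) 0 = 231 - 0 = 231 + 0 = 231$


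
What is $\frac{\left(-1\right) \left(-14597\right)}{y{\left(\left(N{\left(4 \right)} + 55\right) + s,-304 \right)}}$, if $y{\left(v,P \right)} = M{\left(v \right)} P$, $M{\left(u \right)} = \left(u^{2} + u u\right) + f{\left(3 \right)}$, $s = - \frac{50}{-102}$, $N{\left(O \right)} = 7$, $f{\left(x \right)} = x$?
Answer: $- \frac{3451527}{561619024} \approx -0.0061457$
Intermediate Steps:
$s = \frac{25}{51}$ ($s = \left(-50\right) \left(- \frac{1}{102}\right) = \frac{25}{51} \approx 0.4902$)
$M{\left(u \right)} = 3 + 2 u^{2}$ ($M{\left(u \right)} = \left(u^{2} + u u\right) + 3 = \left(u^{2} + u^{2}\right) + 3 = 2 u^{2} + 3 = 3 + 2 u^{2}$)
$y{\left(v,P \right)} = P \left(3 + 2 v^{2}\right)$ ($y{\left(v,P \right)} = \left(3 + 2 v^{2}\right) P = P \left(3 + 2 v^{2}\right)$)
$\frac{\left(-1\right) \left(-14597\right)}{y{\left(\left(N{\left(4 \right)} + 55\right) + s,-304 \right)}} = \frac{\left(-1\right) \left(-14597\right)}{\left(-304\right) \left(3 + 2 \left(\left(7 + 55\right) + \frac{25}{51}\right)^{2}\right)} = \frac{14597}{\left(-304\right) \left(3 + 2 \left(62 + \frac{25}{51}\right)^{2}\right)} = \frac{14597}{\left(-304\right) \left(3 + 2 \left(\frac{3187}{51}\right)^{2}\right)} = \frac{14597}{\left(-304\right) \left(3 + 2 \cdot \frac{10156969}{2601}\right)} = \frac{14597}{\left(-304\right) \left(3 + \frac{20313938}{2601}\right)} = \frac{14597}{\left(-304\right) \frac{20321741}{2601}} = \frac{14597}{- \frac{6177809264}{2601}} = 14597 \left(- \frac{2601}{6177809264}\right) = - \frac{3451527}{561619024}$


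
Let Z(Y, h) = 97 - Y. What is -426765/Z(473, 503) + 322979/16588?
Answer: 1800154481/1559272 ≈ 1154.5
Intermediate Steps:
-426765/Z(473, 503) + 322979/16588 = -426765/(97 - 1*473) + 322979/16588 = -426765/(97 - 473) + 322979*(1/16588) = -426765/(-376) + 322979/16588 = -426765*(-1/376) + 322979/16588 = 426765/376 + 322979/16588 = 1800154481/1559272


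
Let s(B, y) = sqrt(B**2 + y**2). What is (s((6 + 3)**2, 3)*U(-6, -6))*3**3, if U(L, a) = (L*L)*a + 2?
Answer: -17334*sqrt(730) ≈ -4.6834e+5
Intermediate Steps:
U(L, a) = 2 + a*L**2 (U(L, a) = L**2*a + 2 = a*L**2 + 2 = 2 + a*L**2)
(s((6 + 3)**2, 3)*U(-6, -6))*3**3 = (sqrt(((6 + 3)**2)**2 + 3**2)*(2 - 6*(-6)**2))*3**3 = (sqrt((9**2)**2 + 9)*(2 - 6*36))*27 = (sqrt(81**2 + 9)*(2 - 216))*27 = (sqrt(6561 + 9)*(-214))*27 = (sqrt(6570)*(-214))*27 = ((3*sqrt(730))*(-214))*27 = -642*sqrt(730)*27 = -17334*sqrt(730)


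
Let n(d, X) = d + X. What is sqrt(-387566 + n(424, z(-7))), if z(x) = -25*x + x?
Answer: I*sqrt(386974) ≈ 622.07*I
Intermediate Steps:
z(x) = -24*x
n(d, X) = X + d
sqrt(-387566 + n(424, z(-7))) = sqrt(-387566 + (-24*(-7) + 424)) = sqrt(-387566 + (168 + 424)) = sqrt(-387566 + 592) = sqrt(-386974) = I*sqrt(386974)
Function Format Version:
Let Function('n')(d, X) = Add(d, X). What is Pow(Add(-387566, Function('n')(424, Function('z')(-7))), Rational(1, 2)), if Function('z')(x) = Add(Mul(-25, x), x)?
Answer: Mul(I, Pow(386974, Rational(1, 2))) ≈ Mul(622.07, I)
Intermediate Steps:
Function('z')(x) = Mul(-24, x)
Function('n')(d, X) = Add(X, d)
Pow(Add(-387566, Function('n')(424, Function('z')(-7))), Rational(1, 2)) = Pow(Add(-387566, Add(Mul(-24, -7), 424)), Rational(1, 2)) = Pow(Add(-387566, Add(168, 424)), Rational(1, 2)) = Pow(Add(-387566, 592), Rational(1, 2)) = Pow(-386974, Rational(1, 2)) = Mul(I, Pow(386974, Rational(1, 2)))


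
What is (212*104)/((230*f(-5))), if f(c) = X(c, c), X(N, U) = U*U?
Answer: 11024/2875 ≈ 3.8344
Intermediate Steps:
X(N, U) = U**2
f(c) = c**2
(212*104)/((230*f(-5))) = (212*104)/((230*(-5)**2)) = 22048/((230*25)) = 22048/5750 = 22048*(1/5750) = 11024/2875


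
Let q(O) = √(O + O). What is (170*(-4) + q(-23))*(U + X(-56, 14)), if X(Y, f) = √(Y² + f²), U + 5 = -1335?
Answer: 2*(670 - 7*√17)*(680 - I*√46) ≈ 8.7195e+5 - 8696.8*I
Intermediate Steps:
U = -1340 (U = -5 - 1335 = -1340)
q(O) = √2*√O (q(O) = √(2*O) = √2*√O)
(170*(-4) + q(-23))*(U + X(-56, 14)) = (170*(-4) + √2*√(-23))*(-1340 + √((-56)² + 14²)) = (-680 + √2*(I*√23))*(-1340 + √(3136 + 196)) = (-680 + I*√46)*(-1340 + √3332) = (-680 + I*√46)*(-1340 + 14*√17) = (-1340 + 14*√17)*(-680 + I*√46)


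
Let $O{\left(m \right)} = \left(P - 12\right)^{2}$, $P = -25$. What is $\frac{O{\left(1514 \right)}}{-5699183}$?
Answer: $- \frac{1369}{5699183} \approx -0.00024021$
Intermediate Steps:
$O{\left(m \right)} = 1369$ ($O{\left(m \right)} = \left(-25 - 12\right)^{2} = \left(-37\right)^{2} = 1369$)
$\frac{O{\left(1514 \right)}}{-5699183} = \frac{1369}{-5699183} = 1369 \left(- \frac{1}{5699183}\right) = - \frac{1369}{5699183}$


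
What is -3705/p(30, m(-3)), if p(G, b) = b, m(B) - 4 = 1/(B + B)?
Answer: -22230/23 ≈ -966.52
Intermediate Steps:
m(B) = 4 + 1/(2*B) (m(B) = 4 + 1/(B + B) = 4 + 1/(2*B))
-3705/p(30, m(-3)) = -3705/(4 + (½)/(-3)) = -3705/(4 + (½)*(-⅓)) = -3705/(4 - ⅙) = -3705/23/6 = -3705*6/23 = -22230/23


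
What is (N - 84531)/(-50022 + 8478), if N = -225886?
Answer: 310417/41544 ≈ 7.4720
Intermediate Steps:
(N - 84531)/(-50022 + 8478) = (-225886 - 84531)/(-50022 + 8478) = -310417/(-41544) = -310417*(-1/41544) = 310417/41544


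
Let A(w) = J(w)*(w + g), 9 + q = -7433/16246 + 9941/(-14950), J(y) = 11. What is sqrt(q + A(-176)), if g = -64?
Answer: I*sqrt(390824010956979418)/12143885 ≈ 51.479*I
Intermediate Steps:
q = -614631034/60719425 (q = -9 + (-7433/16246 + 9941/(-14950)) = -9 + (-7433*1/16246 + 9941*(-1/14950)) = -9 + (-7433/16246 - 9941/14950) = -9 - 68156209/60719425 = -614631034/60719425 ≈ -10.122)
A(w) = -704 + 11*w (A(w) = 11*(w - 64) = 11*(-64 + w) = -704 + 11*w)
sqrt(q + A(-176)) = sqrt(-614631034/60719425 + (-704 + 11*(-176))) = sqrt(-614631034/60719425 + (-704 - 1936)) = sqrt(-614631034/60719425 - 2640) = sqrt(-160913913034/60719425) = I*sqrt(390824010956979418)/12143885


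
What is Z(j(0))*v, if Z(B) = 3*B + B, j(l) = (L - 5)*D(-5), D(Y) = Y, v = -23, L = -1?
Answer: -2760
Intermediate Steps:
j(l) = 30 (j(l) = (-1 - 5)*(-5) = -6*(-5) = 30)
Z(B) = 4*B
Z(j(0))*v = (4*30)*(-23) = 120*(-23) = -2760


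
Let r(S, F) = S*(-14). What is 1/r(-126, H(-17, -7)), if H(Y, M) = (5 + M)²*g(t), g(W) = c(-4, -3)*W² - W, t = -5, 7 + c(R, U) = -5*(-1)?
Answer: 1/1764 ≈ 0.00056689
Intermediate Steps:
c(R, U) = -2 (c(R, U) = -7 - 5*(-1) = -7 + 5 = -2)
g(W) = -W - 2*W² (g(W) = -2*W² - W = -W - 2*W²)
H(Y, M) = -45*(5 + M)² (H(Y, M) = (5 + M)²*(-5*(-1 - 2*(-5))) = (5 + M)²*(-5*(-1 + 10)) = (5 + M)²*(-5*9) = (5 + M)²*(-45) = -45*(5 + M)²)
r(S, F) = -14*S
1/r(-126, H(-17, -7)) = 1/(-14*(-126)) = 1/1764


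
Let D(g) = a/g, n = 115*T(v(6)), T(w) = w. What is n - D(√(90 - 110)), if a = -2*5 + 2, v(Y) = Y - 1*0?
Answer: 690 - 4*I*√5/5 ≈ 690.0 - 1.7889*I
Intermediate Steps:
v(Y) = Y (v(Y) = Y + 0 = Y)
a = -8 (a = -10 + 2 = -8)
n = 690 (n = 115*6 = 690)
D(g) = -8/g
n - D(√(90 - 110)) = 690 - (-8)/(√(90 - 110)) = 690 - (-8)/(√(-20)) = 690 - (-8)/(2*I*√5) = 690 - (-8)*(-I*√5/10) = 690 - 4*I*√5/5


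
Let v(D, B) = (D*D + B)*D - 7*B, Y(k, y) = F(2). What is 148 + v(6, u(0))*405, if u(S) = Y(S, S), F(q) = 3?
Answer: 86413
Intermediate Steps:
Y(k, y) = 3
u(S) = 3
v(D, B) = -7*B + D*(B + D**2) (v(D, B) = (D**2 + B)*D - 7*B = (B + D**2)*D - 7*B = D*(B + D**2) - 7*B = -7*B + D*(B + D**2))
148 + v(6, u(0))*405 = 148 + (6**3 - 7*3 + 3*6)*405 = 148 + (216 - 21 + 18)*405 = 148 + 213*405 = 148 + 86265 = 86413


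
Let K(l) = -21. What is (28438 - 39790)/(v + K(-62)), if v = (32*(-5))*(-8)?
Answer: -11352/1259 ≈ -9.0167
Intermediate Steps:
v = 1280 (v = -160*(-8) = 1280)
(28438 - 39790)/(v + K(-62)) = (28438 - 39790)/(1280 - 21) = -11352/1259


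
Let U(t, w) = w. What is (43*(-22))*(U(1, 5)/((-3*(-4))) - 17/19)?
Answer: 51557/114 ≈ 452.25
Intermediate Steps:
(43*(-22))*(U(1, 5)/((-3*(-4))) - 17/19) = (43*(-22))*(5/((-3*(-4))) - 17/19) = -946*(5/12 - 17*1/19) = -946*(5*(1/12) - 17/19) = -946*(5/12 - 17/19) = -946*(-109/228) = 51557/114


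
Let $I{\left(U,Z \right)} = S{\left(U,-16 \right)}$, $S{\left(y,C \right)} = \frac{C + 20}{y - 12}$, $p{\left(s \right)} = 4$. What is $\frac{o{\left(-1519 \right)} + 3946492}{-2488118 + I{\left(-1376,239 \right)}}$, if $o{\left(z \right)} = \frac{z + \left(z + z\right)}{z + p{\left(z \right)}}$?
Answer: $- \frac{691564052713}{436005358235} \approx -1.5861$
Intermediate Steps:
$o{\left(z \right)} = \frac{3 z}{4 + z}$ ($o{\left(z \right)} = \frac{z + \left(z + z\right)}{z + 4} = \frac{z + 2 z}{4 + z} = \frac{3 z}{4 + z}$)
$S{\left(y,C \right)} = \frac{20 + C}{-12 + y}$
$I{\left(U,Z \right)} = \frac{4}{-12 + U}$ ($I{\left(U,Z \right)} = \frac{20 - 16}{-12 + U} = \frac{1}{-12 + U} 4 = \frac{4}{-12 + U}$)
$\frac{o{\left(-1519 \right)} + 3946492}{-2488118 + I{\left(-1376,239 \right)}} = \frac{3 \left(-1519\right) \frac{1}{4 - 1519} + 3946492}{-2488118 + \frac{4}{-12 - 1376}} = \frac{3 \left(-1519\right) \frac{1}{-1515} + 3946492}{-2488118 + \frac{4}{-1388}} = \frac{3 \left(-1519\right) \left(- \frac{1}{1515}\right) + 3946492}{-2488118 + 4 \left(- \frac{1}{1388}\right)} = \frac{\frac{1519}{505} + 3946492}{-2488118 - \frac{1}{347}} = \frac{1992979979}{505 \left(- \frac{863376947}{347}\right)} = \frac{1992979979}{505} \left(- \frac{347}{863376947}\right) = - \frac{691564052713}{436005358235}$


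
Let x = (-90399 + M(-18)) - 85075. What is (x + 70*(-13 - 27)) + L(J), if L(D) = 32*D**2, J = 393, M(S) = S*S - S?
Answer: 4764436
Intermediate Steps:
M(S) = S**2 - S
x = -175132 (x = (-90399 - 18*(-1 - 18)) - 85075 = (-90399 - 18*(-19)) - 85075 = (-90399 + 342) - 85075 = -90057 - 85075 = -175132)
(x + 70*(-13 - 27)) + L(J) = (-175132 + 70*(-13 - 27)) + 32*393**2 = (-175132 + 70*(-40)) + 32*154449 = (-175132 - 2800) + 4942368 = -177932 + 4942368 = 4764436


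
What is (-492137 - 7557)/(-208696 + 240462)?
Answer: -249847/15883 ≈ -15.730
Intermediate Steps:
(-492137 - 7557)/(-208696 + 240462) = -499694/31766 = -499694*1/31766 = -249847/15883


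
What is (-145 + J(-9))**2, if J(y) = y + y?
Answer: 26569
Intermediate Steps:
J(y) = 2*y
(-145 + J(-9))**2 = (-145 + 2*(-9))**2 = (-145 - 18)**2 = (-163)**2 = 26569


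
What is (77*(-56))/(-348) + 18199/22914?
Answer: 8761535/664506 ≈ 13.185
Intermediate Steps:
(77*(-56))/(-348) + 18199/22914 = -4312*(-1/348) + 18199*(1/22914) = 1078/87 + 18199/22914 = 8761535/664506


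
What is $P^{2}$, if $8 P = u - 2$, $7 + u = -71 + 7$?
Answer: $\frac{5329}{64} \approx 83.266$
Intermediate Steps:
$u = -71$ ($u = -7 + \left(-71 + 7\right) = -7 - 64 = -71$)
$P = - \frac{73}{8}$ ($P = \frac{-71 - 2}{8} = \frac{1}{8} \left(-73\right) = - \frac{73}{8} \approx -9.125$)
$P^{2} = \left(- \frac{73}{8}\right)^{2} = \frac{5329}{64}$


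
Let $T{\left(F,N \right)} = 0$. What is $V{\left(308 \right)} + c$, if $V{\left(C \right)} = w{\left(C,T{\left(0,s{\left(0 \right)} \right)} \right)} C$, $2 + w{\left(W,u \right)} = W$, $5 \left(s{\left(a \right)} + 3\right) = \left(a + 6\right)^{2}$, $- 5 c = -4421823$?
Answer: $\frac{4893063}{5} \approx 9.7861 \cdot 10^{5}$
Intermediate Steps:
$c = \frac{4421823}{5}$ ($c = \left(- \frac{1}{5}\right) \left(-4421823\right) = \frac{4421823}{5} \approx 8.8437 \cdot 10^{5}$)
$s{\left(a \right)} = -3 + \frac{\left(6 + a\right)^{2}}{5}$ ($s{\left(a \right)} = -3 + \frac{\left(a + 6\right)^{2}}{5} = -3 + \frac{\left(6 + a\right)^{2}}{5}$)
$w{\left(W,u \right)} = -2 + W$
$V{\left(C \right)} = C \left(-2 + C\right)$ ($V{\left(C \right)} = \left(-2 + C\right) C = C \left(-2 + C\right)$)
$V{\left(308 \right)} + c = 308 \left(-2 + 308\right) + \frac{4421823}{5} = 308 \cdot 306 + \frac{4421823}{5} = 94248 + \frac{4421823}{5} = \frac{4893063}{5}$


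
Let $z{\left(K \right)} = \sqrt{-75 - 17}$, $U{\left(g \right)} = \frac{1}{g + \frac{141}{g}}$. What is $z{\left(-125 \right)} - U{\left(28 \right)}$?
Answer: $- \frac{28}{925} + 2 i \sqrt{23} \approx -0.03027 + 9.5917 i$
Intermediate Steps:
$z{\left(K \right)} = 2 i \sqrt{23}$ ($z{\left(K \right)} = \sqrt{-92} = 2 i \sqrt{23}$)
$z{\left(-125 \right)} - U{\left(28 \right)} = 2 i \sqrt{23} - \frac{28}{141 + 28^{2}} = 2 i \sqrt{23} - \frac{28}{141 + 784} = 2 i \sqrt{23} - \frac{28}{925} = - \frac{28}{925} + 2 i \sqrt{23}$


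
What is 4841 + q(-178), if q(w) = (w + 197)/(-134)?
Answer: 648675/134 ≈ 4840.9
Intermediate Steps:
q(w) = -197/134 - w/134 (q(w) = -(197 + w)/134 = -197/134 - w/134)
4841 + q(-178) = 4841 + (-197/134 - 1/134*(-178)) = 4841 + (-197/134 + 89/67) = 4841 - 19/134 = 648675/134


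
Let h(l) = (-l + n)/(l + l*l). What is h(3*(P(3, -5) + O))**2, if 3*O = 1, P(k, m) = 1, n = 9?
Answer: 1/16 ≈ 0.062500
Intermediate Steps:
O = 1/3 (O = (1/3)*1 = 1/3 ≈ 0.33333)
h(l) = (9 - l)/(l + l**2) (h(l) = (-l + 9)/(l + l*l) = (9 - l)/(l + l**2))
h(3*(P(3, -5) + O))**2 = ((9 - 3*(1 + 1/3))/(((3*(1 + 1/3)))*(1 + 3*(1 + 1/3))))**2 = ((9 - 3*4/3)/(((3*(4/3)))*(1 + 3*(4/3))))**2 = ((9 - 1*4)/(4*(1 + 4)))**2 = ((1/4)*(9 - 4)/5)**2 = ((1/4)*(1/5)*5)**2 = (1/4)**2 = 1/16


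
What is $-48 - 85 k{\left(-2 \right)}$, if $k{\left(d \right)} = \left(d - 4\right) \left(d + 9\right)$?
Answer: $3522$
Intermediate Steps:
$k{\left(d \right)} = \left(-4 + d\right) \left(9 + d\right)$
$-48 - 85 k{\left(-2 \right)} = -48 - 85 \left(-36 + \left(-2\right)^{2} + 5 \left(-2\right)\right) = -48 - 85 \left(-36 + 4 - 10\right) = -48 - -3570 = -48 + 3570 = 3522$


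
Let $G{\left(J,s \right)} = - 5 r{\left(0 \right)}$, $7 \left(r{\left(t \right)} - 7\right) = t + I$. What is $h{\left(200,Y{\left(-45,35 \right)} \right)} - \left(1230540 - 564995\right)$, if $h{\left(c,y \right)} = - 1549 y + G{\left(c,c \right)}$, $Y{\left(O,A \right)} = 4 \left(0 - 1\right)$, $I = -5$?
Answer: $- \frac{4615663}{7} \approx -6.5938 \cdot 10^{5}$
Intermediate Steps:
$r{\left(t \right)} = \frac{44}{7} + \frac{t}{7}$ ($r{\left(t \right)} = 7 + \frac{t - 5}{7} = 7 + \frac{-5 + t}{7} = 7 + \left(- \frac{5}{7} + \frac{t}{7}\right) = \frac{44}{7} + \frac{t}{7}$)
$G{\left(J,s \right)} = - \frac{220}{7}$ ($G{\left(J,s \right)} = - 5 \left(\frac{44}{7} + \frac{1}{7} \cdot 0\right) = - 5 \left(\frac{44}{7} + 0\right) = \left(-5\right) \frac{44}{7} = - \frac{220}{7}$)
$Y{\left(O,A \right)} = -4$ ($Y{\left(O,A \right)} = 4 \left(-1\right) = -4$)
$h{\left(c,y \right)} = - \frac{220}{7} - 1549 y$ ($h{\left(c,y \right)} = - 1549 y - \frac{220}{7} = - \frac{220}{7} - 1549 y$)
$h{\left(200,Y{\left(-45,35 \right)} \right)} - \left(1230540 - 564995\right) = \left(- \frac{220}{7} - -6196\right) - \left(1230540 - 564995\right) = \left(- \frac{220}{7} + 6196\right) - 665545 = \frac{43152}{7} - 665545 = - \frac{4615663}{7}$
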